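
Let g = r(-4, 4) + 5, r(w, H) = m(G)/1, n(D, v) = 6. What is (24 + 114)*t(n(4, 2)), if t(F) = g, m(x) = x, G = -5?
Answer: 0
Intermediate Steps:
r(w, H) = -5 (r(w, H) = -5/1 = -5*1 = -5)
g = 0 (g = -5 + 5 = 0)
t(F) = 0
(24 + 114)*t(n(4, 2)) = (24 + 114)*0 = 138*0 = 0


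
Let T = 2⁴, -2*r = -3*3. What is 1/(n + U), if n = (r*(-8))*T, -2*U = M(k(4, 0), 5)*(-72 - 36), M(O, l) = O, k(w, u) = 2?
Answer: -1/468 ≈ -0.0021368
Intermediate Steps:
r = 9/2 (r = -(-3)*3/2 = -½*(-9) = 9/2 ≈ 4.5000)
T = 16
U = 108 (U = -(-72 - 36) = -(-108) = -½*(-216) = 108)
n = -576 (n = ((9/2)*(-8))*16 = -36*16 = -576)
1/(n + U) = 1/(-576 + 108) = 1/(-468) = -1/468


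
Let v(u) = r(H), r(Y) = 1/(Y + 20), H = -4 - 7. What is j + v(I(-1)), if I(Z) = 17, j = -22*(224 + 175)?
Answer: -79001/9 ≈ -8777.9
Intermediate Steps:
H = -11
j = -8778 (j = -22*399 = -8778)
r(Y) = 1/(20 + Y)
v(u) = ⅑ (v(u) = 1/(20 - 11) = 1/9 = ⅑)
j + v(I(-1)) = -8778 + ⅑ = -79001/9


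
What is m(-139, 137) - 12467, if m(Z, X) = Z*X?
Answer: -31510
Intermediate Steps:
m(Z, X) = X*Z
m(-139, 137) - 12467 = 137*(-139) - 12467 = -19043 - 12467 = -31510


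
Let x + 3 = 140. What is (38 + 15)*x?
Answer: 7261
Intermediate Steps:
x = 137 (x = -3 + 140 = 137)
(38 + 15)*x = (38 + 15)*137 = 53*137 = 7261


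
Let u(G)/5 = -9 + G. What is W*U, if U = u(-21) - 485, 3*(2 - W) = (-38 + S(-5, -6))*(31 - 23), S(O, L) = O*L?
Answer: -44450/3 ≈ -14817.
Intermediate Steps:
S(O, L) = L*O
u(G) = -45 + 5*G (u(G) = 5*(-9 + G) = -45 + 5*G)
W = 70/3 (W = 2 - (-38 - 6*(-5))*(31 - 23)/3 = 2 - (-38 + 30)*8/3 = 2 - (-8)*8/3 = 2 - ⅓*(-64) = 2 + 64/3 = 70/3 ≈ 23.333)
U = -635 (U = (-45 + 5*(-21)) - 485 = (-45 - 105) - 485 = -150 - 485 = -635)
W*U = (70/3)*(-635) = -44450/3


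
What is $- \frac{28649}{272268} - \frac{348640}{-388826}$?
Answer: $\frac{41892019723}{52932438684} \approx 0.79142$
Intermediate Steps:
$- \frac{28649}{272268} - \frac{348640}{-388826} = \left(-28649\right) \frac{1}{272268} - - \frac{174320}{194413} = - \frac{28649}{272268} + \frac{174320}{194413} = \frac{41892019723}{52932438684}$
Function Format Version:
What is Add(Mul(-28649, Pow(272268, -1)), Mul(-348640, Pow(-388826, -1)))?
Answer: Rational(41892019723, 52932438684) ≈ 0.79142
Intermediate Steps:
Add(Mul(-28649, Pow(272268, -1)), Mul(-348640, Pow(-388826, -1))) = Add(Mul(-28649, Rational(1, 272268)), Mul(-348640, Rational(-1, 388826))) = Add(Rational(-28649, 272268), Rational(174320, 194413)) = Rational(41892019723, 52932438684)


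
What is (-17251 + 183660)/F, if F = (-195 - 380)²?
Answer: 166409/330625 ≈ 0.50332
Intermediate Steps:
F = 330625 (F = (-575)² = 330625)
(-17251 + 183660)/F = (-17251 + 183660)/330625 = 166409*(1/330625) = 166409/330625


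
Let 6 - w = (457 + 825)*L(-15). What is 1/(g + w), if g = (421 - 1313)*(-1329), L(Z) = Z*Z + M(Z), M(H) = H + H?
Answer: 1/935484 ≈ 1.0690e-6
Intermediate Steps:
M(H) = 2*H
L(Z) = Z**2 + 2*Z (L(Z) = Z*Z + 2*Z = Z**2 + 2*Z)
g = 1185468 (g = -892*(-1329) = 1185468)
w = -249984 (w = 6 - (457 + 825)*(-15*(2 - 15)) = 6 - 1282*(-15*(-13)) = 6 - 1282*195 = 6 - 1*249990 = 6 - 249990 = -249984)
1/(g + w) = 1/(1185468 - 249984) = 1/935484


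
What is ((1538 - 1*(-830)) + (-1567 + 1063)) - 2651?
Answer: -787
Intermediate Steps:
((1538 - 1*(-830)) + (-1567 + 1063)) - 2651 = ((1538 + 830) - 504) - 2651 = (2368 - 504) - 2651 = 1864 - 2651 = -787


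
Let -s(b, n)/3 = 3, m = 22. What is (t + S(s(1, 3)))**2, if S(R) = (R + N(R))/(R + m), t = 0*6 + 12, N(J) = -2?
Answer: 21025/169 ≈ 124.41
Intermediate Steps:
s(b, n) = -9 (s(b, n) = -3*3 = -9)
t = 12 (t = 0 + 12 = 12)
S(R) = (-2 + R)/(22 + R) (S(R) = (R - 2)/(R + 22) = (-2 + R)/(22 + R))
(t + S(s(1, 3)))**2 = (12 + (-2 - 9)/(22 - 9))**2 = (12 - 11/13)**2 = (145/13)**2 = 21025/169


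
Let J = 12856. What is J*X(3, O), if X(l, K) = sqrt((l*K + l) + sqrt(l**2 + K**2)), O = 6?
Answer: 12856*sqrt(21 + 3*sqrt(5)) ≈ 67672.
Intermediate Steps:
X(l, K) = sqrt(l + sqrt(K**2 + l**2) + K*l) (X(l, K) = sqrt((K*l + l) + sqrt(K**2 + l**2)) = sqrt((l + K*l) + sqrt(K**2 + l**2)) = sqrt(l + sqrt(K**2 + l**2) + K*l))
J*X(3, O) = 12856*sqrt(3 + sqrt(6**2 + 3**2) + 6*3) = 12856*sqrt(3 + sqrt(36 + 9) + 18) = 12856*sqrt(3 + sqrt(45) + 18) = 12856*sqrt(3 + 3*sqrt(5) + 18) = 12856*sqrt(21 + 3*sqrt(5))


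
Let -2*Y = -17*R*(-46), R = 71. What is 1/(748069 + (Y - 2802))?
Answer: 1/717506 ≈ 1.3937e-6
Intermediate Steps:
Y = -27761 (Y = -(-17*71)*(-46)/2 = -(-1207)*(-46)/2 = -½*55522 = -27761)
1/(748069 + (Y - 2802)) = 1/(748069 + (-27761 - 2802)) = 1/(748069 - 30563) = 1/717506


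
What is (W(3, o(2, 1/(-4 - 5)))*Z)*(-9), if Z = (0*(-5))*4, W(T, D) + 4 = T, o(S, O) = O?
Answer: 0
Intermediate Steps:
W(T, D) = -4 + T
Z = 0 (Z = 0*4 = 0)
(W(3, o(2, 1/(-4 - 5)))*Z)*(-9) = ((-4 + 3)*0)*(-9) = -1*0*(-9) = 0*(-9) = 0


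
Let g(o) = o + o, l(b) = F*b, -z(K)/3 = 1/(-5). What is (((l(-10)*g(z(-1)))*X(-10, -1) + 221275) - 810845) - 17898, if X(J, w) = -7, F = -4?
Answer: -607804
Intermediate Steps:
z(K) = ⅗ (z(K) = -3/(-5) = -3*(-⅕) = ⅗)
l(b) = -4*b
g(o) = 2*o
(((l(-10)*g(z(-1)))*X(-10, -1) + 221275) - 810845) - 17898 = ((((-4*(-10))*(2*(⅗)))*(-7) + 221275) - 810845) - 17898 = (((40*(6/5))*(-7) + 221275) - 810845) - 17898 = ((48*(-7) + 221275) - 810845) - 17898 = ((-336 + 221275) - 810845) - 17898 = (220939 - 810845) - 17898 = -589906 - 17898 = -607804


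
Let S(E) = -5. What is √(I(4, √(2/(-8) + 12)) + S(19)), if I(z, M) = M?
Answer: √(-20 + 2*√47)/2 ≈ 1.2539*I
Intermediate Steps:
√(I(4, √(2/(-8) + 12)) + S(19)) = √(√(2/(-8) + 12) - 5) = √(√(2*(-⅛) + 12) - 5) = √(√(-¼ + 12) - 5) = √(√(47/4) - 5) = √(√47/2 - 5) = √(-5 + √47/2)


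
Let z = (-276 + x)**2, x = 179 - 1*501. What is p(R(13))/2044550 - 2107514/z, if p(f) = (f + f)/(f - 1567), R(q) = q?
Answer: -418503636923594/71011900452675 ≈ -5.8934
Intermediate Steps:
x = -322 (x = 179 - 501 = -322)
p(f) = 2*f/(-1567 + f) (p(f) = (2*f)/(-1567 + f) = 2*f/(-1567 + f))
z = 357604 (z = (-276 - 322)**2 = (-598)**2 = 357604)
p(R(13))/2044550 - 2107514/z = (2*13/(-1567 + 13))/2044550 - 2107514/357604 = (2*13/(-1554))*(1/2044550) - 2107514*1/357604 = (2*13*(-1/1554))*(1/2044550) - 1053757/178802 = -13/777*1/2044550 - 1053757/178802 = -13/1588615350 - 1053757/178802 = -418503636923594/71011900452675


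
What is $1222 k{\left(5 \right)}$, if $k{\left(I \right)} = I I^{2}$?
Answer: $152750$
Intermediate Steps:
$k{\left(I \right)} = I^{3}$
$1222 k{\left(5 \right)} = 1222 \cdot 5^{3} = 1222 \cdot 125 = 152750$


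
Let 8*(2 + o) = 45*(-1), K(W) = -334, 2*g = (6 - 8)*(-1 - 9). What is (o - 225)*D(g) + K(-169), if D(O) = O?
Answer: -10641/4 ≈ -2660.3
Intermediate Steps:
g = 10 (g = ((6 - 8)*(-1 - 9))/2 = (-2*(-10))/2 = (1/2)*20 = 10)
o = -61/8 (o = -2 + (45*(-1))/8 = -2 + (1/8)*(-45) = -2 - 45/8 = -61/8 ≈ -7.6250)
(o - 225)*D(g) + K(-169) = (-61/8 - 225)*10 - 334 = -1861/8*10 - 334 = -9305/4 - 334 = -10641/4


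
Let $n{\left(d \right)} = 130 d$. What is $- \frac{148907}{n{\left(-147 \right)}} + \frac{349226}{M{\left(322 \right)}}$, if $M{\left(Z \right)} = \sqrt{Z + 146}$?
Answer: $\frac{148907}{19110} + \frac{174613 \sqrt{13}}{39} \approx 16151.0$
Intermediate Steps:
$M{\left(Z \right)} = \sqrt{146 + Z}$
$- \frac{148907}{n{\left(-147 \right)}} + \frac{349226}{M{\left(322 \right)}} = - \frac{148907}{130 \left(-147\right)} + \frac{349226}{\sqrt{146 + 322}} = - \frac{148907}{-19110} + \frac{349226}{\sqrt{468}} = \left(-148907\right) \left(- \frac{1}{19110}\right) + \frac{349226}{6 \sqrt{13}} = \frac{148907}{19110} + 349226 \frac{\sqrt{13}}{78} = \frac{148907}{19110} + \frac{174613 \sqrt{13}}{39}$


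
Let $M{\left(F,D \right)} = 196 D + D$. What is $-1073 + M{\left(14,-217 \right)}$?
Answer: $-43822$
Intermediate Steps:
$M{\left(F,D \right)} = 197 D$
$-1073 + M{\left(14,-217 \right)} = -1073 + 197 \left(-217\right) = -1073 - 42749 = -43822$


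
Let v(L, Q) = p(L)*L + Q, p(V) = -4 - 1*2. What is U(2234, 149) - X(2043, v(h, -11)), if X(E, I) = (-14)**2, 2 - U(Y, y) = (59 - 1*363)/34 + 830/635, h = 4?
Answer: -402364/2159 ≈ -186.37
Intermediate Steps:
p(V) = -6 (p(V) = -4 - 2 = -6)
U(Y, y) = 20800/2159 (U(Y, y) = 2 - ((59 - 1*363)/34 + 830/635) = 2 - ((59 - 363)*(1/34) + 830*(1/635)) = 2 - (-304*1/34 + 166/127) = 2 - (-152/17 + 166/127) = 2 - 1*(-16482/2159) = 2 + 16482/2159 = 20800/2159)
v(L, Q) = Q - 6*L (v(L, Q) = -6*L + Q = Q - 6*L)
X(E, I) = 196
U(2234, 149) - X(2043, v(h, -11)) = 20800/2159 - 1*196 = 20800/2159 - 196 = -402364/2159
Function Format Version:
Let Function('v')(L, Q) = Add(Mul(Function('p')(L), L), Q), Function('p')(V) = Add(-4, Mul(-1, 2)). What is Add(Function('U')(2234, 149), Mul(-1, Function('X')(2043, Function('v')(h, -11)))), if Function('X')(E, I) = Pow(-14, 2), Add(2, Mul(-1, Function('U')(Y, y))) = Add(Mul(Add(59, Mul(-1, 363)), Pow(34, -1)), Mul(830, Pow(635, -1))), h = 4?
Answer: Rational(-402364, 2159) ≈ -186.37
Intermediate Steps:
Function('p')(V) = -6 (Function('p')(V) = Add(-4, -2) = -6)
Function('U')(Y, y) = Rational(20800, 2159) (Function('U')(Y, y) = Add(2, Mul(-1, Add(Mul(Add(59, Mul(-1, 363)), Pow(34, -1)), Mul(830, Pow(635, -1))))) = Add(2, Mul(-1, Add(Mul(Add(59, -363), Rational(1, 34)), Mul(830, Rational(1, 635))))) = Add(2, Mul(-1, Add(Mul(-304, Rational(1, 34)), Rational(166, 127)))) = Add(2, Mul(-1, Add(Rational(-152, 17), Rational(166, 127)))) = Add(2, Mul(-1, Rational(-16482, 2159))) = Add(2, Rational(16482, 2159)) = Rational(20800, 2159))
Function('v')(L, Q) = Add(Q, Mul(-6, L)) (Function('v')(L, Q) = Add(Mul(-6, L), Q) = Add(Q, Mul(-6, L)))
Function('X')(E, I) = 196
Add(Function('U')(2234, 149), Mul(-1, Function('X')(2043, Function('v')(h, -11)))) = Add(Rational(20800, 2159), Mul(-1, 196)) = Add(Rational(20800, 2159), -196) = Rational(-402364, 2159)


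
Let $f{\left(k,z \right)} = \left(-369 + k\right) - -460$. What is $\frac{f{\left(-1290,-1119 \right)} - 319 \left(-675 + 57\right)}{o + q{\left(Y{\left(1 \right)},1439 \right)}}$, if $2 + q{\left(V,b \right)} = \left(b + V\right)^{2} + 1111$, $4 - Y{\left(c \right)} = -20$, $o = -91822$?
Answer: $\frac{195943}{2049656} \approx 0.095598$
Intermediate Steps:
$Y{\left(c \right)} = 24$ ($Y{\left(c \right)} = 4 - -20 = 4 + 20 = 24$)
$f{\left(k,z \right)} = 91 + k$ ($f{\left(k,z \right)} = \left(-369 + k\right) + 460 = 91 + k$)
$q{\left(V,b \right)} = 1109 + \left(V + b\right)^{2}$ ($q{\left(V,b \right)} = -2 + \left(\left(b + V\right)^{2} + 1111\right) = -2 + \left(\left(V + b\right)^{2} + 1111\right) = -2 + \left(1111 + \left(V + b\right)^{2}\right) = 1109 + \left(V + b\right)^{2}$)
$\frac{f{\left(-1290,-1119 \right)} - 319 \left(-675 + 57\right)}{o + q{\left(Y{\left(1 \right)},1439 \right)}} = \frac{\left(91 - 1290\right) - 319 \left(-675 + 57\right)}{-91822 + \left(1109 + \left(24 + 1439\right)^{2}\right)} = \frac{-1199 - -197142}{-91822 + \left(1109 + 1463^{2}\right)} = \frac{-1199 + 197142}{-91822 + \left(1109 + 2140369\right)} = \frac{195943}{-91822 + 2141478} = \frac{195943}{2049656}$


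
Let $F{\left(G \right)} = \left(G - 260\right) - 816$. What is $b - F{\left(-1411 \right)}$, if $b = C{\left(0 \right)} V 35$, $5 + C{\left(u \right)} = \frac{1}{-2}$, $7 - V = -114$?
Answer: $- \frac{41611}{2} \approx -20806.0$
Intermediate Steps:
$V = 121$ ($V = 7 - -114 = 7 + 114 = 121$)
$F{\left(G \right)} = -1076 + G$ ($F{\left(G \right)} = \left(-260 + G\right) - 816 = -1076 + G$)
$C{\left(u \right)} = - \frac{11}{2}$ ($C{\left(u \right)} = -5 + \frac{1}{-2} = -5 - \frac{1}{2} = - \frac{11}{2}$)
$b = - \frac{46585}{2}$ ($b = \left(- \frac{11}{2}\right) 121 \cdot 35 = \left(- \frac{1331}{2}\right) 35 = - \frac{46585}{2} \approx -23293.0$)
$b - F{\left(-1411 \right)} = - \frac{46585}{2} - \left(-1076 - 1411\right) = - \frac{46585}{2} - -2487 = - \frac{46585}{2} + 2487 = - \frac{41611}{2}$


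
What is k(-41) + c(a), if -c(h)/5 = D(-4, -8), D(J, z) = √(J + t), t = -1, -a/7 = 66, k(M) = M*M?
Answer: 1681 - 5*I*√5 ≈ 1681.0 - 11.18*I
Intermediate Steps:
k(M) = M²
a = -462 (a = -7*66 = -462)
D(J, z) = √(-1 + J) (D(J, z) = √(J - 1) = √(-1 + J))
c(h) = -5*I*√5 (c(h) = -5*√(-1 - 4) = -5*I*√5)
k(-41) + c(a) = (-41)² - 5*I*√5 = 1681 - 5*I*√5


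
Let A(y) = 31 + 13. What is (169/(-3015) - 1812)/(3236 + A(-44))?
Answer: -5463349/9889200 ≈ -0.55246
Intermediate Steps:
A(y) = 44
(169/(-3015) - 1812)/(3236 + A(-44)) = (169/(-3015) - 1812)/(3236 + 44) = (169*(-1/3015) - 1812)/3280 = (-169/3015 - 1812)*(1/3280) = -5463349/3015*1/3280 = -5463349/9889200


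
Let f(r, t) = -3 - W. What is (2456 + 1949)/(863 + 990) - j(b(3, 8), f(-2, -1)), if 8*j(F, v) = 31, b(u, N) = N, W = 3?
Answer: -22203/14824 ≈ -1.4978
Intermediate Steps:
f(r, t) = -6 (f(r, t) = -3 - 1*3 = -3 - 3 = -6)
j(F, v) = 31/8 (j(F, v) = (1/8)*31 = 31/8)
(2456 + 1949)/(863 + 990) - j(b(3, 8), f(-2, -1)) = (2456 + 1949)/(863 + 990) - 1*31/8 = 4405/1853 - 31/8 = -22203/14824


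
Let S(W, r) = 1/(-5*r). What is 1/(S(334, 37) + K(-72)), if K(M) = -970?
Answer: -185/179451 ≈ -0.0010309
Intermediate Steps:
S(W, r) = -1/(5*r)
1/(S(334, 37) + K(-72)) = 1/(-1/5/37 - 970) = 1/(-1/5*1/37 - 970) = 1/(-1/185 - 970) = 1/(-179451/185) = -185/179451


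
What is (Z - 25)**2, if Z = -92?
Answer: 13689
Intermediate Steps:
(Z - 25)**2 = (-92 - 25)**2 = (-117)**2 = 13689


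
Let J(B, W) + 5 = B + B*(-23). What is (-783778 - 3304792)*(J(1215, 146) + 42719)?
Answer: -65351702880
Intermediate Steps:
J(B, W) = -5 - 22*B (J(B, W) = -5 + (B + B*(-23)) = -5 + (B - 23*B) = -5 - 22*B)
(-783778 - 3304792)*(J(1215, 146) + 42719) = (-783778 - 3304792)*((-5 - 22*1215) + 42719) = -4088570*((-5 - 26730) + 42719) = -4088570*(-26735 + 42719) = -4088570*15984 = -65351702880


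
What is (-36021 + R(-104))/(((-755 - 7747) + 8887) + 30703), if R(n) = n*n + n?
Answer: -25309/31088 ≈ -0.81411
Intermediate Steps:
R(n) = n + n² (R(n) = n² + n = n + n²)
(-36021 + R(-104))/(((-755 - 7747) + 8887) + 30703) = (-36021 - 104*(1 - 104))/(((-755 - 7747) + 8887) + 30703) = (-36021 - 104*(-103))/((-8502 + 8887) + 30703) = (-36021 + 10712)/(385 + 30703) = -25309/31088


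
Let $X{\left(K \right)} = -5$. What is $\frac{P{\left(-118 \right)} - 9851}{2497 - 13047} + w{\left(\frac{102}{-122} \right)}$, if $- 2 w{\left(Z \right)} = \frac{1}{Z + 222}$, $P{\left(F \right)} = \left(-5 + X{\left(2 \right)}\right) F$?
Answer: $\frac{58329343}{71165025} \approx 0.81964$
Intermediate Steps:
$P{\left(F \right)} = - 10 F$ ($P{\left(F \right)} = \left(-5 - 5\right) F = - 10 F$)
$w{\left(Z \right)} = - \frac{1}{2 \left(222 + Z\right)}$ ($w{\left(Z \right)} = - \frac{1}{2 \left(Z + 222\right)} = - \frac{1}{2 \left(222 + Z\right)}$)
$\frac{P{\left(-118 \right)} - 9851}{2497 - 13047} + w{\left(\frac{102}{-122} \right)} = \frac{\left(-10\right) \left(-118\right) - 9851}{2497 - 13047} - \frac{1}{444 + 2 \frac{102}{-122}} = \frac{1180 - 9851}{-10550} - \frac{1}{444 + 2 \cdot 102 \left(- \frac{1}{122}\right)} = \left(-8671\right) \left(- \frac{1}{10550}\right) - \frac{1}{444 + 2 \left(- \frac{51}{61}\right)} = \frac{8671}{10550} - \frac{1}{444 - \frac{102}{61}} = \frac{8671}{10550} - \frac{1}{\frac{26982}{61}} = \frac{8671}{10550} - \frac{61}{26982} = \frac{58329343}{71165025}$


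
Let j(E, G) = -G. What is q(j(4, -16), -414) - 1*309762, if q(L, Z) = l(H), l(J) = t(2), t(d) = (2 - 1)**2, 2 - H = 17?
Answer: -309761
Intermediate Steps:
H = -15 (H = 2 - 1*17 = 2 - 17 = -15)
t(d) = 1 (t(d) = 1**2 = 1)
l(J) = 1
q(L, Z) = 1
q(j(4, -16), -414) - 1*309762 = 1 - 1*309762 = 1 - 309762 = -309761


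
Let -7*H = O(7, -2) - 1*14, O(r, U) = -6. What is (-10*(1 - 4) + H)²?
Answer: 52900/49 ≈ 1079.6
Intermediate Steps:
H = 20/7 (H = -(-6 - 1*14)/7 = -(-6 - 14)/7 = -⅐*(-20) = 20/7 ≈ 2.8571)
(-10*(1 - 4) + H)² = (-10*(1 - 4) + 20/7)² = (-10*(-3) + 20/7)² = (30 + 20/7)² = (230/7)² = 52900/49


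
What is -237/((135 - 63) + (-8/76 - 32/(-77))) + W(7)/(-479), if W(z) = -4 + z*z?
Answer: -170844699/50673410 ≈ -3.3715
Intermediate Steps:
W(z) = -4 + z²
-237/((135 - 63) + (-8/76 - 32/(-77))) + W(7)/(-479) = -237/((135 - 63) + (-8/76 - 32/(-77))) + (-4 + 7²)/(-479) = -237/(72 + (-8*1/76 - 32*(-1/77))) + (-4 + 49)*(-1/479) = -237/(72 + (-2/19 + 32/77)) + 45*(-1/479) = -237/(72 + 454/1463) - 45/479 = -237/105790/1463 - 45/479 = -237*1463/105790 - 45/479 = -346731/105790 - 45/479 = -170844699/50673410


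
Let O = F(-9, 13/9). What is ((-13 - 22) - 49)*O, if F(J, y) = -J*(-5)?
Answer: 3780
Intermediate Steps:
F(J, y) = 5*J
O = -45 (O = 5*(-9) = -45)
((-13 - 22) - 49)*O = ((-13 - 22) - 49)*(-45) = (-35 - 49)*(-45) = -84*(-45) = 3780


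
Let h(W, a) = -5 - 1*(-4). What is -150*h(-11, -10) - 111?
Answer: 39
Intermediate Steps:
h(W, a) = -1 (h(W, a) = -5 + 4 = -1)
-150*h(-11, -10) - 111 = -150*(-1) - 111 = 150 - 111 = 39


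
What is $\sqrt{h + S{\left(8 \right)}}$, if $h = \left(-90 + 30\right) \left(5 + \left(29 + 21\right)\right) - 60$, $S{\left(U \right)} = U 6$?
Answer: $12 i \sqrt{23} \approx 57.55 i$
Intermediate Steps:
$S{\left(U \right)} = 6 U$
$h = -3360$ ($h = - 60 \left(5 + 50\right) - 60 = \left(-60\right) 55 - 60 = -3300 - 60 = -3360$)
$\sqrt{h + S{\left(8 \right)}} = \sqrt{-3360 + 6 \cdot 8} = \sqrt{-3360 + 48} = \sqrt{-3312} = 12 i \sqrt{23}$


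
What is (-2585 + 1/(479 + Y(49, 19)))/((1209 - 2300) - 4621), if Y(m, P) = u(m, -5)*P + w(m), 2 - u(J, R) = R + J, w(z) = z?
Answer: 697951/1542240 ≈ 0.45256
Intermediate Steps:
u(J, R) = 2 - J - R (u(J, R) = 2 - (R + J) = 2 - (J + R) = 2 + (-J - R) = 2 - J - R)
Y(m, P) = m + P*(7 - m) (Y(m, P) = (2 - m - 1*(-5))*P + m = (2 - m + 5)*P + m = (7 - m)*P + m = P*(7 - m) + m = m + P*(7 - m))
(-2585 + 1/(479 + Y(49, 19)))/((1209 - 2300) - 4621) = (-2585 + 1/(479 + (49 - 1*19*(-7 + 49))))/((1209 - 2300) - 4621) = (-2585 + 1/(479 + (49 - 1*19*42)))/(-1091 - 4621) = (-2585 + 1/(479 + (49 - 798)))/(-5712) = (-2585 + 1/(479 - 749))*(-1/5712) = (-2585 + 1/(-270))*(-1/5712) = (-2585 - 1/270)*(-1/5712) = -697951/270*(-1/5712) = 697951/1542240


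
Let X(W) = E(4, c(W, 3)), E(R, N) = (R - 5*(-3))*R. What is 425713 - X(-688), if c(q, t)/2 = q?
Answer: 425637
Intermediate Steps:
c(q, t) = 2*q
E(R, N) = R*(15 + R) (E(R, N) = (R + 15)*R = (15 + R)*R = R*(15 + R))
X(W) = 76 (X(W) = 4*(15 + 4) = 4*19 = 76)
425713 - X(-688) = 425713 - 1*76 = 425713 - 76 = 425637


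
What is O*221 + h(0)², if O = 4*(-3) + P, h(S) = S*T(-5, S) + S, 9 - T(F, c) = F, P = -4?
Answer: -3536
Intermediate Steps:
T(F, c) = 9 - F
h(S) = 15*S (h(S) = S*(9 - 1*(-5)) + S = S*(9 + 5) + S = S*14 + S = 14*S + S = 15*S)
O = -16 (O = 4*(-3) - 4 = -12 - 4 = -16)
O*221 + h(0)² = -16*221 + (15*0)² = -3536 + 0² = -3536 + 0 = -3536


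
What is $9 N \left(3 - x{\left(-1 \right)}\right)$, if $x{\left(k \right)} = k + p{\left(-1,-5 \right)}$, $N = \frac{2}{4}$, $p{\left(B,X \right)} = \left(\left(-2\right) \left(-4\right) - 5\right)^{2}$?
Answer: $- \frac{45}{2} \approx -22.5$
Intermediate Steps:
$p{\left(B,X \right)} = 9$ ($p{\left(B,X \right)} = \left(8 - 5\right)^{2} = 3^{2} = 9$)
$N = \frac{1}{2}$ ($N = 2 \cdot \frac{1}{4} = \frac{1}{2} \approx 0.5$)
$x{\left(k \right)} = 9 + k$ ($x{\left(k \right)} = k + 9 = 9 + k$)
$9 N \left(3 - x{\left(-1 \right)}\right) = 9 \cdot \frac{1}{2} \left(3 - \left(9 - 1\right)\right) = \frac{9 \left(3 - 8\right)}{2} = \frac{9}{2} \left(-5\right) = - \frac{45}{2}$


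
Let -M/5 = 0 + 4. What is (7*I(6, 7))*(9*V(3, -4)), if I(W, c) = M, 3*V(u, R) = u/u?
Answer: -420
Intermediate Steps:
M = -20 (M = -5*(0 + 4) = -5*4 = -20)
V(u, R) = 1/3 (V(u, R) = (u/u)/3 = (1/3)*1 = 1/3)
I(W, c) = -20
(7*I(6, 7))*(9*V(3, -4)) = (7*(-20))*(9*(1/3)) = -140*3 = -420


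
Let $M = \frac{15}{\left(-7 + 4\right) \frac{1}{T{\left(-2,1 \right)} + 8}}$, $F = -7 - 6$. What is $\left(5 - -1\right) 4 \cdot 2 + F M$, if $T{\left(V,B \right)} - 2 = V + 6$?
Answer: $958$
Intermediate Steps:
$F = -13$ ($F = -7 - 6 = -13$)
$T{\left(V,B \right)} = 8 + V$ ($T{\left(V,B \right)} = 2 + \left(V + 6\right) = 2 + \left(6 + V\right) = 8 + V$)
$M = -70$ ($M = \frac{15}{\left(-7 + 4\right) \frac{1}{\left(8 - 2\right) + 8}} = \frac{15}{\left(-3\right) \frac{1}{6 + 8}} = \frac{15}{\left(-3\right) \frac{1}{14}} = \frac{15}{- \frac{3}{14}} = 15 \left(- \frac{14}{3}\right) = -70$)
$\left(5 - -1\right) 4 \cdot 2 + F M = \left(5 - -1\right) 4 \cdot 2 - -910 = \left(5 + 1\right) 4 \cdot 2 + 910 = 6 \cdot 4 \cdot 2 + 910 = 24 \cdot 2 + 910 = 48 + 910 = 958$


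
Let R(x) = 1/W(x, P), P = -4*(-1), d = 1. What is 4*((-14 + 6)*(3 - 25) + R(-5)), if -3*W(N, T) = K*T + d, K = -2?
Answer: 4940/7 ≈ 705.71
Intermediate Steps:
P = 4
W(N, T) = -1/3 + 2*T/3 (W(N, T) = -(-2*T + 1)/3 = -(1 - 2*T)/3 = -1/3 + 2*T/3)
R(x) = 3/7 (R(x) = 1/(-1/3 + (2/3)*4) = 1/(-1/3 + 8/3) = 1/(7/3) = 3/7)
4*((-14 + 6)*(3 - 25) + R(-5)) = 4*((-14 + 6)*(3 - 25) + 3/7) = 4*(-8*(-22) + 3/7) = 4*(176 + 3/7) = 4*(1235/7) = 4940/7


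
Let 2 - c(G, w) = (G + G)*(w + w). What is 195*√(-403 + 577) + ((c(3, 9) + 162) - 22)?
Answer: 34 + 195*√174 ≈ 2606.2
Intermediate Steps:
c(G, w) = 2 - 4*G*w (c(G, w) = 2 - (G + G)*(w + w) = 2 - 2*G*2*w = 2 - 4*G*w)
195*√(-403 + 577) + ((c(3, 9) + 162) - 22) = 195*√(-403 + 577) + (((2 - 4*3*9) + 162) - 22) = 195*√174 + (((2 - 108) + 162) - 22) = 195*√174 + ((-106 + 162) - 22) = 195*√174 + (56 - 22) = 195*√174 + 34 = 34 + 195*√174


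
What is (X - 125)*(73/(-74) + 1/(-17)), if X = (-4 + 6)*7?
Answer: 3945/34 ≈ 116.03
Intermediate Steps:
X = 14 (X = 2*7 = 14)
(X - 125)*(73/(-74) + 1/(-17)) = (14 - 125)*(73/(-74) + 1/(-17)) = -111*(73*(-1/74) + 1*(-1/17)) = -111*(-73/74 - 1/17) = -111*(-1315/1258) = 3945/34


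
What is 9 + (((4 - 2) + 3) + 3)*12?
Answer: 105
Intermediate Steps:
9 + (((4 - 2) + 3) + 3)*12 = 9 + ((2 + 3) + 3)*12 = 9 + (5 + 3)*12 = 9 + 8*12 = 9 + 96 = 105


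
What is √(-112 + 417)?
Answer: √305 ≈ 17.464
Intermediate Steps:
√(-112 + 417) = √305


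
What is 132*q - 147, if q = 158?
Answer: 20709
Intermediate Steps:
132*q - 147 = 132*158 - 147 = 20856 - 147 = 20709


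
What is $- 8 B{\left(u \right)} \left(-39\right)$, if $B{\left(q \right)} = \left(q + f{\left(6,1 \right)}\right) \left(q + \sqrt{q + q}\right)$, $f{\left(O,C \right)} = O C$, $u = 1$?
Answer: $2184 + 2184 \sqrt{2} \approx 5272.6$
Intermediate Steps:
$f{\left(O,C \right)} = C O$
$B{\left(q \right)} = \left(6 + q\right) \left(q + \sqrt{2} \sqrt{q}\right)$ ($B{\left(q \right)} = \left(q + 1 \cdot 6\right) \left(q + \sqrt{q + q}\right) = \left(q + 6\right) \left(q + \sqrt{2 q}\right) = \left(6 + q\right) \left(q + \sqrt{2} \sqrt{q}\right)$)
$- 8 B{\left(u \right)} \left(-39\right) = - 8 \left(1^{2} + 6 \cdot 1 + \sqrt{2} \cdot 1^{\frac{3}{2}} + 6 \sqrt{2} \sqrt{1}\right) \left(-39\right) = - 8 \left(1 + 6 + \sqrt{2} \cdot 1 + 6 \sqrt{2} \cdot 1\right) \left(-39\right) = - 8 \left(1 + 6 + \sqrt{2} + 6 \sqrt{2}\right) \left(-39\right) = - 8 \left(7 + 7 \sqrt{2}\right) \left(-39\right) = \left(-56 - 56 \sqrt{2}\right) \left(-39\right) = 2184 + 2184 \sqrt{2}$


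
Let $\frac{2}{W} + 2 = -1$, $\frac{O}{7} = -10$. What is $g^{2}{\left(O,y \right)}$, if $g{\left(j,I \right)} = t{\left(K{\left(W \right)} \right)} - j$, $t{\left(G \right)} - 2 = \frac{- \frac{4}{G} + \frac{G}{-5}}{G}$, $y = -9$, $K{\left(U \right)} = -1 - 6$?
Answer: $\frac{308740041}{60025} \approx 5143.5$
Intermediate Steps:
$O = -70$ ($O = 7 \left(-10\right) = -70$)
$W = - \frac{2}{3}$ ($W = \frac{2}{-2 - 1} = \frac{2}{-3} = 2 \left(- \frac{1}{3}\right) = - \frac{2}{3} \approx -0.66667$)
$K{\left(U \right)} = -7$ ($K{\left(U \right)} = -1 - 6 = -7$)
$t{\left(G \right)} = 2 + \frac{- \frac{4}{G} - \frac{G}{5}}{G}$ ($t{\left(G \right)} = 2 + \frac{- \frac{4}{G} + \frac{G}{-5}}{G} = 2 + \frac{- \frac{4}{G} + G \left(- \frac{1}{5}\right)}{G} = 2 + \frac{- \frac{4}{G} - \frac{G}{5}}{G}$)
$g{\left(j,I \right)} = \frac{421}{245} - j$ ($g{\left(j,I \right)} = \left(\frac{9}{5} - \frac{4}{49}\right) - j = \frac{421}{245} - j$)
$g^{2}{\left(O,y \right)} = \left(\frac{421}{245} - -70\right)^{2} = \left(\frac{421}{245} + 70\right)^{2} = \left(\frac{17571}{245}\right)^{2} = \frac{308740041}{60025}$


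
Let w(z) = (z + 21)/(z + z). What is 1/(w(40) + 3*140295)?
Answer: 80/33670861 ≈ 2.3759e-6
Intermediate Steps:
w(z) = (21 + z)/(2*z) (w(z) = (21 + z)/((2*z)) = (21 + z)*(1/(2*z)) = (21 + z)/(2*z))
1/(w(40) + 3*140295) = 1/((1/2)*(21 + 40)/40 + 3*140295) = 1/((1/2)*(1/40)*61 + 420885) = 1/(61/80 + 420885) = 1/(33670861/80) = 80/33670861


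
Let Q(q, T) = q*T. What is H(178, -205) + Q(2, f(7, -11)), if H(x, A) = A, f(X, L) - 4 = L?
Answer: -219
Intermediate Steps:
f(X, L) = 4 + L
Q(q, T) = T*q
H(178, -205) + Q(2, f(7, -11)) = -205 + (4 - 11)*2 = -205 - 7*2 = -205 - 14 = -219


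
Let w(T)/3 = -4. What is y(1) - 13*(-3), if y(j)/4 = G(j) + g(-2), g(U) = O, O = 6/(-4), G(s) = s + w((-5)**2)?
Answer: -11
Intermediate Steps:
w(T) = -12 (w(T) = 3*(-4) = -12)
G(s) = -12 + s (G(s) = s - 12 = -12 + s)
O = -3/2 (O = 6*(-1/4) = -3/2 ≈ -1.5000)
g(U) = -3/2
y(j) = -54 + 4*j (y(j) = 4*((-12 + j) - 3/2) = 4*(-27/2 + j) = -54 + 4*j)
y(1) - 13*(-3) = (-54 + 4*1) - 13*(-3) = (-54 + 4) + 39 = -50 + 39 = -11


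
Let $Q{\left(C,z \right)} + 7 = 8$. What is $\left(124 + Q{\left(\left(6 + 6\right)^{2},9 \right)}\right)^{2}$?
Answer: $15625$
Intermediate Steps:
$Q{\left(C,z \right)} = 1$ ($Q{\left(C,z \right)} = -7 + 8 = 1$)
$\left(124 + Q{\left(\left(6 + 6\right)^{2},9 \right)}\right)^{2} = \left(124 + 1\right)^{2} = 125^{2} = 15625$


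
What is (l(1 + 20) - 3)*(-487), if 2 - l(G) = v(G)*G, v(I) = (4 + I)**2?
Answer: 6392362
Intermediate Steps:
l(G) = 2 - G*(4 + G)**2 (l(G) = 2 - (4 + G)**2*G = 2 - G*(4 + G)**2)
(l(1 + 20) - 3)*(-487) = ((2 - (1 + 20)*(4 + (1 + 20))**2) - 3)*(-487) = ((2 - 1*21*(4 + 21)**2) - 3)*(-487) = ((2 - 1*21*25**2) - 3)*(-487) = ((2 - 1*21*625) - 3)*(-487) = ((2 - 13125) - 3)*(-487) = (-13123 - 3)*(-487) = -13126*(-487) = 6392362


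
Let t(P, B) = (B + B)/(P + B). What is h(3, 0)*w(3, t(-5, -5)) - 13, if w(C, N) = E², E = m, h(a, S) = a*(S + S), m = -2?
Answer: -13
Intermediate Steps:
t(P, B) = 2*B/(B + P) (t(P, B) = (2*B)/(B + P) = 2*B/(B + P))
h(a, S) = 2*S*a (h(a, S) = a*(2*S) = 2*S*a)
E = -2
w(C, N) = 4 (w(C, N) = (-2)² = 4)
h(3, 0)*w(3, t(-5, -5)) - 13 = (2*0*3)*4 - 13 = 0*4 - 13 = 0 - 13 = -13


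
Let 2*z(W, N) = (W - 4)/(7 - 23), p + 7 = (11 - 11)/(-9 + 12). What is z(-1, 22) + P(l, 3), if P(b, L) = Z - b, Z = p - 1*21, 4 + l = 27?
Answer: -1627/32 ≈ -50.844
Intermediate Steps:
l = 23 (l = -4 + 27 = 23)
p = -7 (p = -7 + (11 - 11)/(-9 + 12) = -7 + 0/3 = -7 + 0*(⅓) = -7 + 0 = -7)
z(W, N) = ⅛ - W/32 (z(W, N) = ((W - 4)/(7 - 23))/2 = ((-4 + W)/(-16))/2 = ((-4 + W)*(-1/16))/2 = (¼ - W/16)/2 = ⅛ - W/32)
Z = -28 (Z = -7 - 1*21 = -7 - 21 = -28)
P(b, L) = -28 - b
z(-1, 22) + P(l, 3) = (⅛ - 1/32*(-1)) + (-28 - 1*23) = (⅛ + 1/32) + (-28 - 23) = 5/32 - 51 = -1627/32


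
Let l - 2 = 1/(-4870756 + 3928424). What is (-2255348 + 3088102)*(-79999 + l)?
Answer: -31388052597422885/471166 ≈ -6.6618e+10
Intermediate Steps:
l = 1884663/942332 (l = 2 + 1/(-4870756 + 3928424) = 2 + 1/(-942332) = 2 - 1/942332 = 1884663/942332 ≈ 2.0000)
(-2255348 + 3088102)*(-79999 + l) = (-2255348 + 3088102)*(-79999 + 1884663/942332) = 832754*(-75383733005/942332) = -31388052597422885/471166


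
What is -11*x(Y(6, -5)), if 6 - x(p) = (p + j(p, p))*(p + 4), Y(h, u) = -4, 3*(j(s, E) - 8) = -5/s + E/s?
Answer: -66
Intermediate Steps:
j(s, E) = 8 - 5/(3*s) + E/(3*s) (j(s, E) = 8 + (-5/s + E/s)/3 = 8 + (-5/(3*s) + E/(3*s)) = 8 - 5/(3*s) + E/(3*s))
x(p) = 6 - (4 + p)*(p + (-5 + 25*p)/(3*p)) (x(p) = 6 - (p + (-5 + p + 24*p)/(3*p))*(p + 4) = 6 - (p + (-5 + 25*p)/(3*p))*(4 + p) = 6 - (4 + p)*(p + (-5 + 25*p)/(3*p)))
-11*x(Y(6, -5)) = -11*(-77/3 - 1*(-4)² - 37/3*(-4) + (20/3)/(-4)) = -11*(-77/3 - 1*16 + 148/3 + (20/3)*(-¼)) = -11*(-77/3 - 16 + 148/3 - 5/3) = -11*6 = -66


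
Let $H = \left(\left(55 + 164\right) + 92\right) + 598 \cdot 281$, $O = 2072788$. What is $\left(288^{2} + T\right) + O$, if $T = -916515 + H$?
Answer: $1407566$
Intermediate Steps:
$H = 168349$ ($H = \left(219 + 92\right) + 168038 = 311 + 168038 = 168349$)
$T = -748166$ ($T = -916515 + 168349 = -748166$)
$\left(288^{2} + T\right) + O = \left(288^{2} - 748166\right) + 2072788 = \left(82944 - 748166\right) + 2072788 = -665222 + 2072788 = 1407566$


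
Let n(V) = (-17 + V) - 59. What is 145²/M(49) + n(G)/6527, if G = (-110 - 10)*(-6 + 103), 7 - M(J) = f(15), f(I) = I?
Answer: -137323903/52216 ≈ -2629.9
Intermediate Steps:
M(J) = -8 (M(J) = 7 - 1*15 = 7 - 15 = -8)
G = -11640 (G = -120*97 = -11640)
n(V) = -76 + V
145²/M(49) + n(G)/6527 = 145²/(-8) + (-76 - 11640)/6527 = 21025*(-⅛) - 11716*1/6527 = -21025/8 - 11716/6527 = -137323903/52216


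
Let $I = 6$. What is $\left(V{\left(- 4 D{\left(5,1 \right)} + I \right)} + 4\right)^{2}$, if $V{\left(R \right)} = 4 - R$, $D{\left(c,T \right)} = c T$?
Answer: $484$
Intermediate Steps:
$D{\left(c,T \right)} = T c$
$\left(V{\left(- 4 D{\left(5,1 \right)} + I \right)} + 4\right)^{2} = \left(\left(4 - \left(- 4 \cdot 1 \cdot 5 + 6\right)\right) + 4\right)^{2} = \left(\left(4 - \left(\left(-4\right) 5 + 6\right)\right) + 4\right)^{2} = \left(\left(4 - \left(-20 + 6\right)\right) + 4\right)^{2} = \left(\left(4 - -14\right) + 4\right)^{2} = \left(\left(4 + 14\right) + 4\right)^{2} = \left(18 + 4\right)^{2} = 22^{2} = 484$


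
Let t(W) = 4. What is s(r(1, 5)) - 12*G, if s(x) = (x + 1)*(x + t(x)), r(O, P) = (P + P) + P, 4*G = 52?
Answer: 148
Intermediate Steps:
G = 13 (G = (¼)*52 = 13)
r(O, P) = 3*P (r(O, P) = 2*P + P = 3*P)
s(x) = (1 + x)*(4 + x) (s(x) = (x + 1)*(x + 4) = (1 + x)*(4 + x))
s(r(1, 5)) - 12*G = (4 + (3*5)² + 5*(3*5)) - 12*13 = (4 + 15² + 5*15) - 156 = (4 + 225 + 75) - 156 = 304 - 156 = 148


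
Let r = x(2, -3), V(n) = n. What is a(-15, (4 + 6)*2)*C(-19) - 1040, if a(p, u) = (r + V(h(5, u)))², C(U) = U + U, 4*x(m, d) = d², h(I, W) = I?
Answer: -24299/8 ≈ -3037.4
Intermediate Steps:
x(m, d) = d²/4
r = 9/4 (r = (¼)*(-3)² = (¼)*9 = 9/4 ≈ 2.2500)
C(U) = 2*U
a(p, u) = 841/16 (a(p, u) = (9/4 + 5)² = (29/4)² = 841/16)
a(-15, (4 + 6)*2)*C(-19) - 1040 = 841*(2*(-19))/16 - 1040 = (841/16)*(-38) - 1040 = -15979/8 - 1040 = -24299/8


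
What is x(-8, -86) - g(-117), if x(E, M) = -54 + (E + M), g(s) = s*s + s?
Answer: -13720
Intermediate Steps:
g(s) = s + s² (g(s) = s² + s = s + s²)
x(E, M) = -54 + E + M
x(-8, -86) - g(-117) = (-54 - 8 - 86) - (-117)*(1 - 117) = -148 - (-117)*(-116) = -148 - 1*13572 = -148 - 13572 = -13720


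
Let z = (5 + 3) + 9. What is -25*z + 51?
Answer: -374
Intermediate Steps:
z = 17 (z = 8 + 9 = 17)
-25*z + 51 = -25*17 + 51 = -425 + 51 = -374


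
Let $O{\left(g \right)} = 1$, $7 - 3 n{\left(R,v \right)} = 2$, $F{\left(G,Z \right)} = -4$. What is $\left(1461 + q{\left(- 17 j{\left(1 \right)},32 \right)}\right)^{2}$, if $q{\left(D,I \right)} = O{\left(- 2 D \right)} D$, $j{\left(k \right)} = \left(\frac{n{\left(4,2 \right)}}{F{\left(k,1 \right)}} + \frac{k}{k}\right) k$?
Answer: $\frac{303212569}{144} \approx 2.1056 \cdot 10^{6}$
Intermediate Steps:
$n{\left(R,v \right)} = \frac{5}{3}$ ($n{\left(R,v \right)} = \frac{7}{3} - \frac{2}{3} = \frac{5}{3}$)
$j{\left(k \right)} = \frac{7 k}{12}$ ($j{\left(k \right)} = \left(\frac{5}{3 \left(-4\right)} + \frac{k}{k}\right) k = \left(\frac{5}{3} \left(- \frac{1}{4}\right) + 1\right) k = \left(- \frac{5}{12} + 1\right) k = \frac{7 k}{12}$)
$q{\left(D,I \right)} = D$ ($q{\left(D,I \right)} = 1 D = D$)
$\left(1461 + q{\left(- 17 j{\left(1 \right)},32 \right)}\right)^{2} = \left(1461 - 17 \cdot \frac{7}{12} \cdot 1\right)^{2} = \left(1461 - \frac{119}{12}\right)^{2} = \left(\frac{17413}{12}\right)^{2} = \frac{303212569}{144}$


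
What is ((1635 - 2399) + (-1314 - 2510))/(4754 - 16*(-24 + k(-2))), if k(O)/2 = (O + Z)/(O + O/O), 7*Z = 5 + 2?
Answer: -62/69 ≈ -0.89855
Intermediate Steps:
Z = 1 (Z = (5 + 2)/7 = (⅐)*7 = 1)
k(O) = 2 (k(O) = 2*((O + 1)/(O + O/O)) = 2*((1 + O)/(O + 1)) = 2*((1 + O)/(1 + O)) = 2*1 = 2)
((1635 - 2399) + (-1314 - 2510))/(4754 - 16*(-24 + k(-2))) = ((1635 - 2399) + (-1314 - 2510))/(4754 - 16*(-24 + 2)) = (-764 - 3824)/(4754 - 16*(-22)) = -4588/(4754 + 352) = -4588/5106 = -4588*1/5106 = -62/69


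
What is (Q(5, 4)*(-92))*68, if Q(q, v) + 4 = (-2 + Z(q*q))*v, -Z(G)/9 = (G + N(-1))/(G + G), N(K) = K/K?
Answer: 4804608/25 ≈ 1.9218e+5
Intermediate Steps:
N(K) = 1
Z(G) = -9*(1 + G)/(2*G) (Z(G) = -9*(G + 1)/(G + G) = -9*(1 + G)/(2*G))
Q(q, v) = -4 + v*(-2 + 9*(-1 - q**2)/(2*q**2)) (Q(q, v) = -4 + (-2 + 9*(-1 - q*q)/(2*((q*q))))*v = -4 + (-2 + 9*(-1 - q**2)/(2*(q**2)))*v = -4 + (-2 + 9*(-1 - q**2)/(2*q**2))*v = -4 + v*(-2 + 9*(-1 - q**2)/(2*q**2)))
(Q(5, 4)*(-92))*68 = ((-4 - 13/2*4 - 9/2*4/5**2)*(-92))*68 = ((-4 - 26 - 9/2*4*1/25)*(-92))*68 = ((-4 - 26 - 18/25)*(-92))*68 = -768/25*(-92)*68 = (70656/25)*68 = 4804608/25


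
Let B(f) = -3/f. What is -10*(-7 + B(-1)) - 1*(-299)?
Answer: 339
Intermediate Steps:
-10*(-7 + B(-1)) - 1*(-299) = -10*(-7 - 3/(-1)) - 1*(-299) = -10*(-7 - 3*(-1)) + 299 = -10*(-7 + 3) + 299 = -10*(-4) + 299 = 40 + 299 = 339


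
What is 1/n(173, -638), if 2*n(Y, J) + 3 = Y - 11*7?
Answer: 2/93 ≈ 0.021505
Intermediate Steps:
n(Y, J) = -40 + Y/2 (n(Y, J) = -3/2 + (Y - 11*7)/2 = -3/2 + (Y - 77)/2 = -3/2 + (-77 + Y)/2 = -3/2 + (-77/2 + Y/2) = -40 + Y/2)
1/n(173, -638) = 1/(-40 + (1/2)*173) = 1/(-40 + 173/2) = 1/(93/2) = 2/93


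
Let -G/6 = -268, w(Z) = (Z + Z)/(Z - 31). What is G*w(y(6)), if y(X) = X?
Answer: -19296/25 ≈ -771.84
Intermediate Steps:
w(Z) = 2*Z/(-31 + Z) (w(Z) = (2*Z)/(-31 + Z) = 2*Z/(-31 + Z))
G = 1608 (G = -6*(-268) = 1608)
G*w(y(6)) = 1608*(2*6/(-31 + 6)) = 1608*(2*6/(-25)) = 1608*(2*6*(-1/25)) = 1608*(-12/25) = -19296/25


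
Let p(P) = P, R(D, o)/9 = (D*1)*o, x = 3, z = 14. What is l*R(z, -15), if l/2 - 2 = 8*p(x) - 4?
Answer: -83160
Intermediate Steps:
R(D, o) = 9*D*o (R(D, o) = 9*((D*1)*o) = 9*(D*o) = 9*D*o)
l = 44 (l = 4 + 2*(8*3 - 4) = 4 + 2*(24 - 4) = 4 + 2*20 = 4 + 40 = 44)
l*R(z, -15) = 44*(9*14*(-15)) = 44*(-1890) = -83160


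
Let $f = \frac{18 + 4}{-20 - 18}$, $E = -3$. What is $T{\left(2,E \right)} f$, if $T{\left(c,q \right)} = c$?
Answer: $- \frac{22}{19} \approx -1.1579$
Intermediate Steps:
$f = - \frac{11}{19}$ ($f = \frac{22}{-38} = 22 \left(- \frac{1}{38}\right) = - \frac{11}{19} \approx -0.57895$)
$T{\left(2,E \right)} f = 2 \left(- \frac{11}{19}\right) = - \frac{22}{19}$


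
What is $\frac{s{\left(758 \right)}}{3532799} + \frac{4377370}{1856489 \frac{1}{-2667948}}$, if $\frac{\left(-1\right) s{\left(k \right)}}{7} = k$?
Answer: $- \frac{41258130643520721874}{6558602482711} \approx -6.2907 \cdot 10^{6}$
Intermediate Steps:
$s{\left(k \right)} = - 7 k$
$\frac{s{\left(758 \right)}}{3532799} + \frac{4377370}{1856489 \frac{1}{-2667948}} = \frac{\left(-7\right) 758}{3532799} + \frac{4377370}{1856489 \frac{1}{-2667948}} = \left(-5306\right) \frac{1}{3532799} + \frac{4377370}{1856489 \left(- \frac{1}{2667948}\right)} = - \frac{5306}{3532799} + \frac{4377370}{- \frac{1856489}{2667948}} = - \frac{5306}{3532799} + 4377370 \left(- \frac{2667948}{1856489}\right) = - \frac{5306}{3532799} - \frac{11678595536760}{1856489} = - \frac{41258130643520721874}{6558602482711}$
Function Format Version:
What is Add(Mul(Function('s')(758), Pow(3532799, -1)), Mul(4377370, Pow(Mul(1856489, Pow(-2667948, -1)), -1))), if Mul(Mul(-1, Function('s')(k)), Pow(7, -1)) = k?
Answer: Rational(-41258130643520721874, 6558602482711) ≈ -6.2907e+6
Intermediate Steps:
Function('s')(k) = Mul(-7, k)
Add(Mul(Function('s')(758), Pow(3532799, -1)), Mul(4377370, Pow(Mul(1856489, Pow(-2667948, -1)), -1))) = Add(Mul(Mul(-7, 758), Pow(3532799, -1)), Mul(4377370, Pow(Mul(1856489, Pow(-2667948, -1)), -1))) = Add(Mul(-5306, Rational(1, 3532799)), Mul(4377370, Pow(Mul(1856489, Rational(-1, 2667948)), -1))) = Add(Rational(-5306, 3532799), Mul(4377370, Pow(Rational(-1856489, 2667948), -1))) = Add(Rational(-5306, 3532799), Mul(4377370, Rational(-2667948, 1856489))) = Add(Rational(-5306, 3532799), Rational(-11678595536760, 1856489)) = Rational(-41258130643520721874, 6558602482711)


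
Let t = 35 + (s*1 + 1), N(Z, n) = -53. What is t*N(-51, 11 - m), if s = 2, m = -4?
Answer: -2014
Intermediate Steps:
t = 38 (t = 35 + (2*1 + 1) = 35 + (2 + 1) = 35 + 3 = 38)
t*N(-51, 11 - m) = 38*(-53) = -2014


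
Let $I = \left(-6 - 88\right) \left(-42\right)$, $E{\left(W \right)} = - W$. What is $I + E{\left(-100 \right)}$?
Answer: $4048$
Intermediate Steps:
$I = 3948$ ($I = \left(-94\right) \left(-42\right) = 3948$)
$I + E{\left(-100 \right)} = 3948 - -100 = 3948 + 100 = 4048$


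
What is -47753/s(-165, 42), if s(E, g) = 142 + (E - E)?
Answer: -47753/142 ≈ -336.29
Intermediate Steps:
s(E, g) = 142 (s(E, g) = 142 + 0 = 142)
-47753/s(-165, 42) = -47753/142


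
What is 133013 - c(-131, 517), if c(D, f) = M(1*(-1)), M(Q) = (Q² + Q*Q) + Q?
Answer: 133012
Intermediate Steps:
M(Q) = Q + 2*Q² (M(Q) = (Q² + Q²) + Q = 2*Q² + Q = Q + 2*Q²)
c(D, f) = 1 (c(D, f) = (1*(-1))*(1 + 2*(1*(-1))) = -(1 + 2*(-1)) = -(1 - 2) = -1*(-1) = 1)
133013 - c(-131, 517) = 133013 - 1*1 = 133013 - 1 = 133012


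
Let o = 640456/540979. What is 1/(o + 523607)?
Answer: 540979/283261031709 ≈ 1.9098e-6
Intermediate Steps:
o = 640456/540979 (o = 640456*(1/540979) = 640456/540979 ≈ 1.1839)
1/(o + 523607) = 1/(640456/540979 + 523607) = 1/(283261031709/540979) = 540979/283261031709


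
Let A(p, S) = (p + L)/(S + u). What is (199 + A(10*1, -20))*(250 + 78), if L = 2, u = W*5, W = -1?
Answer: 1627864/25 ≈ 65115.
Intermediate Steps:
u = -5 (u = -1*5 = -5)
A(p, S) = (2 + p)/(-5 + S) (A(p, S) = (p + 2)/(S - 5) = (2 + p)/(-5 + S))
(199 + A(10*1, -20))*(250 + 78) = (199 + (2 + 10*1)/(-5 - 20))*(250 + 78) = (199 + (2 + 10)/(-25))*328 = (199 - 1/25*12)*328 = (199 - 12/25)*328 = (4963/25)*328 = 1627864/25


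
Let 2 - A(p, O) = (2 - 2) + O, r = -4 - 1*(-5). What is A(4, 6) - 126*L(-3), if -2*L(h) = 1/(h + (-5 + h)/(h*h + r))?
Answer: -391/19 ≈ -20.579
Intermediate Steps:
r = 1 (r = -4 + 5 = 1)
L(h) = -1/(2*(h + (-5 + h)/(1 + h²))) (L(h) = -1/(2*(h + (-5 + h)/(h*h + 1))) = -1/(2*(h + (-5 + h)/(h² + 1))) = -1/(2*(h + (-5 + h)/(1 + h²))))
A(p, O) = 2 - O (A(p, O) = 2 - ((2 - 2) + O) = 2 - (0 + O) = 2 - O)
A(4, 6) - 126*L(-3) = (2 - 1*6) - 63*(-1 - 1*(-3)²)/(-5 + (-3)³ + 2*(-3)) = (2 - 6) - 63*(-1 - 1*9)/(-5 - 27 - 6) = -4 - 63*(-1 - 9)/(-38) = -4 - 63*(-1)*(-10)/38 = -4 - 126*5/38 = -4 - 315/19 = -391/19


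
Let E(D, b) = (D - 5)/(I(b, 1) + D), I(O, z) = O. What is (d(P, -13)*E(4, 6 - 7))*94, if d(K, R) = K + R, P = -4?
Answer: 1598/3 ≈ 532.67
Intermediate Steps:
E(D, b) = (-5 + D)/(D + b) (E(D, b) = (D - 5)/(b + D) = (-5 + D)/(D + b))
(d(P, -13)*E(4, 6 - 7))*94 = ((-4 - 13)*((-5 + 4)/(4 + (6 - 7))))*94 = -17*(-1)/(4 - 1)*94 = -17*(-1)/3*94 = -17*(-⅓)*94 = (17/3)*94 = 1598/3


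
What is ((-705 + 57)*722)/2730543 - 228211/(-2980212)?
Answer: -257056705633/2712532338372 ≈ -0.094766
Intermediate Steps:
((-705 + 57)*722)/2730543 - 228211/(-2980212) = -648*722*(1/2730543) - 228211*(-1/2980212) = -467856*1/2730543 + 228211/2980212 = -155952/910181 + 228211/2980212 = -257056705633/2712532338372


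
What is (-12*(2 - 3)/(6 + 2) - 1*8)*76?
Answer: -494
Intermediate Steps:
(-12*(2 - 3)/(6 + 2) - 1*8)*76 = (-12/(8/(-1)) - 8)*76 = (-12/(8*(-1)) - 8)*76 = (-12/(-8) - 8)*76 = (-12*(-1/8) - 8)*76 = (3/2 - 8)*76 = -13/2*76 = -494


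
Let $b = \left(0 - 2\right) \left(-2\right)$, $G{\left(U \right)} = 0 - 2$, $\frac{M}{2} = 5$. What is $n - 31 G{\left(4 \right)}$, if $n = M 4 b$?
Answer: $222$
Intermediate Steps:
$M = 10$ ($M = 2 \cdot 5 = 10$)
$G{\left(U \right)} = -2$
$b = 4$ ($b = \left(0 - 2\right) \left(-2\right) = \left(-2\right) \left(-2\right) = 4$)
$n = 160$ ($n = 10 \cdot 4 \cdot 4 = 40 \cdot 4 = 160$)
$n - 31 G{\left(4 \right)} = 160 - -62 = 160 + 62 = 222$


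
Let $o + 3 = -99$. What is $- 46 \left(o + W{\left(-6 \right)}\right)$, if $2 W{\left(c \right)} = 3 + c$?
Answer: $4761$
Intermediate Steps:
$o = -102$ ($o = -3 - 99 = -102$)
$W{\left(c \right)} = \frac{3}{2} + \frac{c}{2}$ ($W{\left(c \right)} = \frac{3 + c}{2} = \frac{3}{2} + \frac{c}{2}$)
$- 46 \left(o + W{\left(-6 \right)}\right) = - 46 \left(-102 + \left(\frac{3}{2} + \frac{1}{2} \left(-6\right)\right)\right) = - 46 \left(-102 + \left(\frac{3}{2} - 3\right)\right) = - 46 \left(-102 - \frac{3}{2}\right) = \left(-46\right) \left(- \frac{207}{2}\right) = 4761$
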